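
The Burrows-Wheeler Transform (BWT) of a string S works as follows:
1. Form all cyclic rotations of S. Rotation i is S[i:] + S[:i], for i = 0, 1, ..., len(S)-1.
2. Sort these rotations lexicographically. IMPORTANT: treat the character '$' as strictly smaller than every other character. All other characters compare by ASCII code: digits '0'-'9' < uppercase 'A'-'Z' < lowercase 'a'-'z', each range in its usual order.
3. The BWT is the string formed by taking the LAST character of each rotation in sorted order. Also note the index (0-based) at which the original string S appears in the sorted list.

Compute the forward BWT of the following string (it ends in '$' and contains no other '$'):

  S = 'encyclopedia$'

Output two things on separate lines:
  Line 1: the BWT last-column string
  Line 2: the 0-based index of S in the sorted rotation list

All 13 rotations (rotation i = S[i:]+S[:i]):
  rot[0] = encyclopedia$
  rot[1] = ncyclopedia$e
  rot[2] = cyclopedia$en
  rot[3] = yclopedia$enc
  rot[4] = clopedia$ency
  rot[5] = lopedia$encyc
  rot[6] = opedia$encycl
  rot[7] = pedia$encyclo
  rot[8] = edia$encyclop
  rot[9] = dia$encyclope
  rot[10] = ia$encycloped
  rot[11] = a$encyclopedi
  rot[12] = $encyclopedia
Sorted (with $ < everything):
  sorted[0] = $encyclopedia  (last char: 'a')
  sorted[1] = a$encyclopedi  (last char: 'i')
  sorted[2] = clopedia$ency  (last char: 'y')
  sorted[3] = cyclopedia$en  (last char: 'n')
  sorted[4] = dia$encyclope  (last char: 'e')
  sorted[5] = edia$encyclop  (last char: 'p')
  sorted[6] = encyclopedia$  (last char: '$')
  sorted[7] = ia$encycloped  (last char: 'd')
  sorted[8] = lopedia$encyc  (last char: 'c')
  sorted[9] = ncyclopedia$e  (last char: 'e')
  sorted[10] = opedia$encycl  (last char: 'l')
  sorted[11] = pedia$encyclo  (last char: 'o')
  sorted[12] = yclopedia$enc  (last char: 'c')
Last column: aiynep$dceloc
Original string S is at sorted index 6

Answer: aiynep$dceloc
6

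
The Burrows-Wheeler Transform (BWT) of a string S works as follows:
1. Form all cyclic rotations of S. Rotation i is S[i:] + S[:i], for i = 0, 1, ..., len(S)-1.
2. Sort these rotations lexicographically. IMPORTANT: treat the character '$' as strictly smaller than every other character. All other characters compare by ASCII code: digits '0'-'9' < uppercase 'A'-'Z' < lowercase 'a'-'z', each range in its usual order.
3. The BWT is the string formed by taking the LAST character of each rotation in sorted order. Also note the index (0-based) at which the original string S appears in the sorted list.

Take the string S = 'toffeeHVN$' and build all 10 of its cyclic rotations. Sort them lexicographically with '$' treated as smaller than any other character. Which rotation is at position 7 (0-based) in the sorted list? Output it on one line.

Answer: ffeeHVN$to

Derivation:
All 10 rotations (rotation i = S[i:]+S[:i]):
  rot[0] = toffeeHVN$
  rot[1] = offeeHVN$t
  rot[2] = ffeeHVN$to
  rot[3] = feeHVN$tof
  rot[4] = eeHVN$toff
  rot[5] = eHVN$toffe
  rot[6] = HVN$toffee
  rot[7] = VN$toffeeH
  rot[8] = N$toffeeHV
  rot[9] = $toffeeHVN
Sorted (with $ < everything):
  sorted[0] = $toffeeHVN
  sorted[1] = HVN$toffee
  sorted[2] = N$toffeeHV
  sorted[3] = VN$toffeeH
  sorted[4] = eHVN$toffe
  sorted[5] = eeHVN$toff
  sorted[6] = feeHVN$tof
  sorted[7] = ffeeHVN$to
  sorted[8] = offeeHVN$t
  sorted[9] = toffeeHVN$
sorted[7] = ffeeHVN$to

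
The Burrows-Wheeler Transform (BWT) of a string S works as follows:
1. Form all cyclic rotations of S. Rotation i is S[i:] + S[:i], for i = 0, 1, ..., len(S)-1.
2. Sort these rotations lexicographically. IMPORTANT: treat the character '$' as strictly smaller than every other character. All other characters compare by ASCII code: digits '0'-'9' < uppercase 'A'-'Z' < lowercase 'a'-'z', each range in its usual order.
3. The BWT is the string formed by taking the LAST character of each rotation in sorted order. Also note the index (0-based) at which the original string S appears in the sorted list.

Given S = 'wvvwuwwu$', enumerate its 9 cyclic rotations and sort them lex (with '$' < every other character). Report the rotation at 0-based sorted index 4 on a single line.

All 9 rotations (rotation i = S[i:]+S[:i]):
  rot[0] = wvvwuwwu$
  rot[1] = vvwuwwu$w
  rot[2] = vwuwwu$wv
  rot[3] = wuwwu$wvv
  rot[4] = uwwu$wvvw
  rot[5] = wwu$wvvwu
  rot[6] = wu$wvvwuw
  rot[7] = u$wvvwuww
  rot[8] = $wvvwuwwu
Sorted (with $ < everything):
  sorted[0] = $wvvwuwwu
  sorted[1] = u$wvvwuww
  sorted[2] = uwwu$wvvw
  sorted[3] = vvwuwwu$w
  sorted[4] = vwuwwu$wv
  sorted[5] = wu$wvvwuw
  sorted[6] = wuwwu$wvv
  sorted[7] = wvvwuwwu$
  sorted[8] = wwu$wvvwu
sorted[4] = vwuwwu$wv

Answer: vwuwwu$wv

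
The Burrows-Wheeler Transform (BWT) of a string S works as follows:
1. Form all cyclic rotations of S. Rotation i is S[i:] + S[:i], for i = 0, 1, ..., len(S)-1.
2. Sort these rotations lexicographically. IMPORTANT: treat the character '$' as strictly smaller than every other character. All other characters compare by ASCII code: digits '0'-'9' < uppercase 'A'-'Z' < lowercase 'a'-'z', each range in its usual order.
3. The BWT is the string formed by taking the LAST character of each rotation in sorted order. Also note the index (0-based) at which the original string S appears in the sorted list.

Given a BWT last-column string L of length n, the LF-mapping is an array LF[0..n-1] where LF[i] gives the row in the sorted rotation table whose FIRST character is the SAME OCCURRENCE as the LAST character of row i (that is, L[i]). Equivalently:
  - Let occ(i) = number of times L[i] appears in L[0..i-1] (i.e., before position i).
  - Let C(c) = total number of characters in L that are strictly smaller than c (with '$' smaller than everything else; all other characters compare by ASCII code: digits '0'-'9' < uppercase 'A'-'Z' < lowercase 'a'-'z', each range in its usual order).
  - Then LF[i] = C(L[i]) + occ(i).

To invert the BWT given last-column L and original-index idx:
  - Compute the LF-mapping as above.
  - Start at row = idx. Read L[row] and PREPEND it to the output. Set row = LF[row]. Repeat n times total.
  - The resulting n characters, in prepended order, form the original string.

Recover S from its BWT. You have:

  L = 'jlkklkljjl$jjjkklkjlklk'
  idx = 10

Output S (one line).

LF mapping: 1 16 8 9 17 10 18 2 3 19 0 4 5 6 11 12 20 13 7 21 14 22 15
Walk LF starting at row 10, prepending L[row]:
  step 1: row=10, L[10]='$', prepend. Next row=LF[10]=0
  step 2: row=0, L[0]='j', prepend. Next row=LF[0]=1
  step 3: row=1, L[1]='l', prepend. Next row=LF[1]=16
  step 4: row=16, L[16]='l', prepend. Next row=LF[16]=20
  step 5: row=20, L[20]='k', prepend. Next row=LF[20]=14
  step 6: row=14, L[14]='k', prepend. Next row=LF[14]=11
  step 7: row=11, L[11]='j', prepend. Next row=LF[11]=4
  step 8: row=4, L[4]='l', prepend. Next row=LF[4]=17
  step 9: row=17, L[17]='k', prepend. Next row=LF[17]=13
  step 10: row=13, L[13]='j', prepend. Next row=LF[13]=6
  step 11: row=6, L[6]='l', prepend. Next row=LF[6]=18
  step 12: row=18, L[18]='j', prepend. Next row=LF[18]=7
  step 13: row=7, L[7]='j', prepend. Next row=LF[7]=2
  step 14: row=2, L[2]='k', prepend. Next row=LF[2]=8
  step 15: row=8, L[8]='j', prepend. Next row=LF[8]=3
  step 16: row=3, L[3]='k', prepend. Next row=LF[3]=9
  step 17: row=9, L[9]='l', prepend. Next row=LF[9]=19
  step 18: row=19, L[19]='l', prepend. Next row=LF[19]=21
  step 19: row=21, L[21]='l', prepend. Next row=LF[21]=22
  step 20: row=22, L[22]='k', prepend. Next row=LF[22]=15
  step 21: row=15, L[15]='k', prepend. Next row=LF[15]=12
  step 22: row=12, L[12]='j', prepend. Next row=LF[12]=5
  step 23: row=5, L[5]='k', prepend. Next row=LF[5]=10
Reversed output: kjkklllkjkjjljkljkkllj$

Answer: kjkklllkjkjjljkljkkllj$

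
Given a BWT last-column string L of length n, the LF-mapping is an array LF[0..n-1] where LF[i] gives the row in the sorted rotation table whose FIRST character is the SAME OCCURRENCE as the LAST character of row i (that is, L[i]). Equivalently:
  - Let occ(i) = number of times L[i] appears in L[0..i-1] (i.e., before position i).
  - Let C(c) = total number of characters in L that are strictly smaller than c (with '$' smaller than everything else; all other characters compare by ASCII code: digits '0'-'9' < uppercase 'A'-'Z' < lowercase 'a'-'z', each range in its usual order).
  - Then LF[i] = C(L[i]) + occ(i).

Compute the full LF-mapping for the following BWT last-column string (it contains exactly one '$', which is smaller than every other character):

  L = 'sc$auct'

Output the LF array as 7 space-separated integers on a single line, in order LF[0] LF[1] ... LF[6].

Char counts: '$':1, 'a':1, 'c':2, 's':1, 't':1, 'u':1
C (first-col start): C('$')=0, C('a')=1, C('c')=2, C('s')=4, C('t')=5, C('u')=6
L[0]='s': occ=0, LF[0]=C('s')+0=4+0=4
L[1]='c': occ=0, LF[1]=C('c')+0=2+0=2
L[2]='$': occ=0, LF[2]=C('$')+0=0+0=0
L[3]='a': occ=0, LF[3]=C('a')+0=1+0=1
L[4]='u': occ=0, LF[4]=C('u')+0=6+0=6
L[5]='c': occ=1, LF[5]=C('c')+1=2+1=3
L[6]='t': occ=0, LF[6]=C('t')+0=5+0=5

Answer: 4 2 0 1 6 3 5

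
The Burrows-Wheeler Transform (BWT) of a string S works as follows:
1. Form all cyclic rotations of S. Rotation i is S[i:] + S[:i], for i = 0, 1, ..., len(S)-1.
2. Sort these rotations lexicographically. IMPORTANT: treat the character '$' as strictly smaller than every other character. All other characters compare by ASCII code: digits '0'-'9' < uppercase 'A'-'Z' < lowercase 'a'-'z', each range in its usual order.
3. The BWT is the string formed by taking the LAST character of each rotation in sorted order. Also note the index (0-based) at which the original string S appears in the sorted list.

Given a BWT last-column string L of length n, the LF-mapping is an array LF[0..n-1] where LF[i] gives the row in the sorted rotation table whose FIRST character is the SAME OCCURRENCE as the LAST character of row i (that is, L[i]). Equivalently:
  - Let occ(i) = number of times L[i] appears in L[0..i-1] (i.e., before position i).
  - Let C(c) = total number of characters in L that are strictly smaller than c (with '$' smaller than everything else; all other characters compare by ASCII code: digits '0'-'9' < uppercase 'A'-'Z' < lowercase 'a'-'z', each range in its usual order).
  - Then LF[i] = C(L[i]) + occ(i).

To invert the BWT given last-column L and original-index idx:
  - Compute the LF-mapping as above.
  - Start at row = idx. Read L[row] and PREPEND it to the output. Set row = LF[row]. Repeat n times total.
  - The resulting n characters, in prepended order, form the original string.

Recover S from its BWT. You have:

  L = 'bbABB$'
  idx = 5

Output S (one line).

LF mapping: 4 5 1 2 3 0
Walk LF starting at row 5, prepending L[row]:
  step 1: row=5, L[5]='$', prepend. Next row=LF[5]=0
  step 2: row=0, L[0]='b', prepend. Next row=LF[0]=4
  step 3: row=4, L[4]='B', prepend. Next row=LF[4]=3
  step 4: row=3, L[3]='B', prepend. Next row=LF[3]=2
  step 5: row=2, L[2]='A', prepend. Next row=LF[2]=1
  step 6: row=1, L[1]='b', prepend. Next row=LF[1]=5
Reversed output: bABBb$

Answer: bABBb$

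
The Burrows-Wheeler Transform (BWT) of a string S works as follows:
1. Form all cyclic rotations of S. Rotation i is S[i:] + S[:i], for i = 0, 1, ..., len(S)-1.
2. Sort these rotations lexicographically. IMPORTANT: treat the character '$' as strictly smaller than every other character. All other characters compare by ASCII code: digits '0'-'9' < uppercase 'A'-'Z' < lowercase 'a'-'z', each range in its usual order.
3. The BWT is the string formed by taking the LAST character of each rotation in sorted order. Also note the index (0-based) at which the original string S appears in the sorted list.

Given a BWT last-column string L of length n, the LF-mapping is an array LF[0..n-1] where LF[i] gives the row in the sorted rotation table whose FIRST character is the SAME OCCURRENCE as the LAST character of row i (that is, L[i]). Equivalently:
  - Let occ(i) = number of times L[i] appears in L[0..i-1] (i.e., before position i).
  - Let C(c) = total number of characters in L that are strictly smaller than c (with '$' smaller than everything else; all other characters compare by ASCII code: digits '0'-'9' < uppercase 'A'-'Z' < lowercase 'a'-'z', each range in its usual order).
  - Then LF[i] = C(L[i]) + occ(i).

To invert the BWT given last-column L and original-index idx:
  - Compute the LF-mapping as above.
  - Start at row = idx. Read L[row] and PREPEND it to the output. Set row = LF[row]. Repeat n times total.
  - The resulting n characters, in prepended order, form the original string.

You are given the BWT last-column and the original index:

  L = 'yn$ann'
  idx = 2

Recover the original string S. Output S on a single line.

LF mapping: 5 2 0 1 3 4
Walk LF starting at row 2, prepending L[row]:
  step 1: row=2, L[2]='$', prepend. Next row=LF[2]=0
  step 2: row=0, L[0]='y', prepend. Next row=LF[0]=5
  step 3: row=5, L[5]='n', prepend. Next row=LF[5]=4
  step 4: row=4, L[4]='n', prepend. Next row=LF[4]=3
  step 5: row=3, L[3]='a', prepend. Next row=LF[3]=1
  step 6: row=1, L[1]='n', prepend. Next row=LF[1]=2
Reversed output: nanny$

Answer: nanny$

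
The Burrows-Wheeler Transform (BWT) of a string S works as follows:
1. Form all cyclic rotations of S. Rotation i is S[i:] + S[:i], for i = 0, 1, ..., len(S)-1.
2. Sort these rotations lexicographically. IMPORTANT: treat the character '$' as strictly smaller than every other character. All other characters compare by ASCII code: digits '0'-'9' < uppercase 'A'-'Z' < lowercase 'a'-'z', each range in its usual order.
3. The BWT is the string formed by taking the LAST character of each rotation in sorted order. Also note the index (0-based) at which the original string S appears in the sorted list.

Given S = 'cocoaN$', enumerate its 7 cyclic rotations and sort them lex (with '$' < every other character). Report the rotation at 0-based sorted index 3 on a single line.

Answer: coaN$co

Derivation:
All 7 rotations (rotation i = S[i:]+S[:i]):
  rot[0] = cocoaN$
  rot[1] = ocoaN$c
  rot[2] = coaN$co
  rot[3] = oaN$coc
  rot[4] = aN$coco
  rot[5] = N$cocoa
  rot[6] = $cocoaN
Sorted (with $ < everything):
  sorted[0] = $cocoaN
  sorted[1] = N$cocoa
  sorted[2] = aN$coco
  sorted[3] = coaN$co
  sorted[4] = cocoaN$
  sorted[5] = oaN$coc
  sorted[6] = ocoaN$c
sorted[3] = coaN$co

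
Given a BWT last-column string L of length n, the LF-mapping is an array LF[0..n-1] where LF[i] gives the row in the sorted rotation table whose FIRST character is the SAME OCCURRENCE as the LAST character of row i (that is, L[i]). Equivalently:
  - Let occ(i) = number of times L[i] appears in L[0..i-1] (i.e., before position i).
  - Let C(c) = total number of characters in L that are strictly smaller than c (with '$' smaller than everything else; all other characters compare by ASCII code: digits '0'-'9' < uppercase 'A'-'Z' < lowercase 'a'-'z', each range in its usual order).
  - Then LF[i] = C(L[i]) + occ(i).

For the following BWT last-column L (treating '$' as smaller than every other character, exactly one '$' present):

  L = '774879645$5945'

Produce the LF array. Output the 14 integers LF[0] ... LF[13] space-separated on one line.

Answer: 8 9 1 11 10 12 7 2 4 0 5 13 3 6

Derivation:
Char counts: '$':1, '4':3, '5':3, '6':1, '7':3, '8':1, '9':2
C (first-col start): C('$')=0, C('4')=1, C('5')=4, C('6')=7, C('7')=8, C('8')=11, C('9')=12
L[0]='7': occ=0, LF[0]=C('7')+0=8+0=8
L[1]='7': occ=1, LF[1]=C('7')+1=8+1=9
L[2]='4': occ=0, LF[2]=C('4')+0=1+0=1
L[3]='8': occ=0, LF[3]=C('8')+0=11+0=11
L[4]='7': occ=2, LF[4]=C('7')+2=8+2=10
L[5]='9': occ=0, LF[5]=C('9')+0=12+0=12
L[6]='6': occ=0, LF[6]=C('6')+0=7+0=7
L[7]='4': occ=1, LF[7]=C('4')+1=1+1=2
L[8]='5': occ=0, LF[8]=C('5')+0=4+0=4
L[9]='$': occ=0, LF[9]=C('$')+0=0+0=0
L[10]='5': occ=1, LF[10]=C('5')+1=4+1=5
L[11]='9': occ=1, LF[11]=C('9')+1=12+1=13
L[12]='4': occ=2, LF[12]=C('4')+2=1+2=3
L[13]='5': occ=2, LF[13]=C('5')+2=4+2=6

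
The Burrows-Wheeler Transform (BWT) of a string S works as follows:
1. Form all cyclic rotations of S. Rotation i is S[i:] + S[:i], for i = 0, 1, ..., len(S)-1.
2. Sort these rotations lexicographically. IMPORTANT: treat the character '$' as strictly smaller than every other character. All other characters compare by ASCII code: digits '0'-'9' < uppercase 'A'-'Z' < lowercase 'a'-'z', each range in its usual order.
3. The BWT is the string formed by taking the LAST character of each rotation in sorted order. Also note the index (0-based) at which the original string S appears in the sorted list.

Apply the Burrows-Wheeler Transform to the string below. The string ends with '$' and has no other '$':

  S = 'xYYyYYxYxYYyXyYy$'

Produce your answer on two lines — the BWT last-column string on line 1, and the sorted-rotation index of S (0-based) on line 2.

All 17 rotations (rotation i = S[i:]+S[:i]):
  rot[0] = xYYyYYxYxYYyXyYy$
  rot[1] = YYyYYxYxYYyXyYy$x
  rot[2] = YyYYxYxYYyXyYy$xY
  rot[3] = yYYxYxYYyXyYy$xYY
  rot[4] = YYxYxYYyXyYy$xYYy
  rot[5] = YxYxYYyXyYy$xYYyY
  rot[6] = xYxYYyXyYy$xYYyYY
  rot[7] = YxYYyXyYy$xYYyYYx
  rot[8] = xYYyXyYy$xYYyYYxY
  rot[9] = YYyXyYy$xYYyYYxYx
  rot[10] = YyXyYy$xYYyYYxYxY
  rot[11] = yXyYy$xYYyYYxYxYY
  rot[12] = XyYy$xYYyYYxYxYYy
  rot[13] = yYy$xYYyYYxYxYYyX
  rot[14] = Yy$xYYyYYxYxYYyXy
  rot[15] = y$xYYyYYxYxYYyXyY
  rot[16] = $xYYyYYxYxYYyXyYy
Sorted (with $ < everything):
  sorted[0] = $xYYyYYxYxYYyXyYy  (last char: 'y')
  sorted[1] = XyYy$xYYyYYxYxYYy  (last char: 'y')
  sorted[2] = YYxYxYYyXyYy$xYYy  (last char: 'y')
  sorted[3] = YYyXyYy$xYYyYYxYx  (last char: 'x')
  sorted[4] = YYyYYxYxYYyXyYy$x  (last char: 'x')
  sorted[5] = YxYYyXyYy$xYYyYYx  (last char: 'x')
  sorted[6] = YxYxYYyXyYy$xYYyY  (last char: 'Y')
  sorted[7] = Yy$xYYyYYxYxYYyXy  (last char: 'y')
  sorted[8] = YyXyYy$xYYyYYxYxY  (last char: 'Y')
  sorted[9] = YyYYxYxYYyXyYy$xY  (last char: 'Y')
  sorted[10] = xYYyXyYy$xYYyYYxY  (last char: 'Y')
  sorted[11] = xYYyYYxYxYYyXyYy$  (last char: '$')
  sorted[12] = xYxYYyXyYy$xYYyYY  (last char: 'Y')
  sorted[13] = y$xYYyYYxYxYYyXyY  (last char: 'Y')
  sorted[14] = yXyYy$xYYyYYxYxYY  (last char: 'Y')
  sorted[15] = yYYxYxYYyXyYy$xYY  (last char: 'Y')
  sorted[16] = yYy$xYYyYYxYxYYyX  (last char: 'X')
Last column: yyyxxxYyYYY$YYYYX
Original string S is at sorted index 11

Answer: yyyxxxYyYYY$YYYYX
11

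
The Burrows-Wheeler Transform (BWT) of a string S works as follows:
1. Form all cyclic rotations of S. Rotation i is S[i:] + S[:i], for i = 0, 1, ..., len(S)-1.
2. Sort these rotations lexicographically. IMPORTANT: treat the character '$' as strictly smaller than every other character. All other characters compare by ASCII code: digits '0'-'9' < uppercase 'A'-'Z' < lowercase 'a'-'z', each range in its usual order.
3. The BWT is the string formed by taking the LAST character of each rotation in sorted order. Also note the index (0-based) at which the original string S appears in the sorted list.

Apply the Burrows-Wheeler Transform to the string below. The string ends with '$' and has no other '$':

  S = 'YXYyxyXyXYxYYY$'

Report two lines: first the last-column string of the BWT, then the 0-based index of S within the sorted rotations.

All 15 rotations (rotation i = S[i:]+S[:i]):
  rot[0] = YXYyxyXyXYxYYY$
  rot[1] = XYyxyXyXYxYYY$Y
  rot[2] = YyxyXyXYxYYY$YX
  rot[3] = yxyXyXYxYYY$YXY
  rot[4] = xyXyXYxYYY$YXYy
  rot[5] = yXyXYxYYY$YXYyx
  rot[6] = XyXYxYYY$YXYyxy
  rot[7] = yXYxYYY$YXYyxyX
  rot[8] = XYxYYY$YXYyxyXy
  rot[9] = YxYYY$YXYyxyXyX
  rot[10] = xYYY$YXYyxyXyXY
  rot[11] = YYY$YXYyxyXyXYx
  rot[12] = YY$YXYyxyXyXYxY
  rot[13] = Y$YXYyxyXyXYxYY
  rot[14] = $YXYyxyXyXYxYYY
Sorted (with $ < everything):
  sorted[0] = $YXYyxyXyXYxYYY  (last char: 'Y')
  sorted[1] = XYxYYY$YXYyxyXy  (last char: 'y')
  sorted[2] = XYyxyXyXYxYYY$Y  (last char: 'Y')
  sorted[3] = XyXYxYYY$YXYyxy  (last char: 'y')
  sorted[4] = Y$YXYyxyXyXYxYY  (last char: 'Y')
  sorted[5] = YXYyxyXyXYxYYY$  (last char: '$')
  sorted[6] = YY$YXYyxyXyXYxY  (last char: 'Y')
  sorted[7] = YYY$YXYyxyXyXYx  (last char: 'x')
  sorted[8] = YxYYY$YXYyxyXyX  (last char: 'X')
  sorted[9] = YyxyXyXYxYYY$YX  (last char: 'X')
  sorted[10] = xYYY$YXYyxyXyXY  (last char: 'Y')
  sorted[11] = xyXyXYxYYY$YXYy  (last char: 'y')
  sorted[12] = yXYxYYY$YXYyxyX  (last char: 'X')
  sorted[13] = yXyXYxYYY$YXYyx  (last char: 'x')
  sorted[14] = yxyXyXYxYYY$YXY  (last char: 'Y')
Last column: YyYyY$YxXXYyXxY
Original string S is at sorted index 5

Answer: YyYyY$YxXXYyXxY
5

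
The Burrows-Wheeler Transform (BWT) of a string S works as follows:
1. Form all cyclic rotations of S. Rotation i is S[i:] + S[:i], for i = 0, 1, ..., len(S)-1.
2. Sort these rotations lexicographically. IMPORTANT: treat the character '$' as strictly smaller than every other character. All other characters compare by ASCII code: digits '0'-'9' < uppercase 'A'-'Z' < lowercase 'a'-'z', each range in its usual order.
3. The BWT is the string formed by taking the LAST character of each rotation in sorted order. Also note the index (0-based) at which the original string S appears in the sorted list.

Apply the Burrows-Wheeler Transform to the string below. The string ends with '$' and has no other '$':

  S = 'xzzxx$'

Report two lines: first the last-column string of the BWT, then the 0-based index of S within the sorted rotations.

Answer: xxz$zx
3

Derivation:
All 6 rotations (rotation i = S[i:]+S[:i]):
  rot[0] = xzzxx$
  rot[1] = zzxx$x
  rot[2] = zxx$xz
  rot[3] = xx$xzz
  rot[4] = x$xzzx
  rot[5] = $xzzxx
Sorted (with $ < everything):
  sorted[0] = $xzzxx  (last char: 'x')
  sorted[1] = x$xzzx  (last char: 'x')
  sorted[2] = xx$xzz  (last char: 'z')
  sorted[3] = xzzxx$  (last char: '$')
  sorted[4] = zxx$xz  (last char: 'z')
  sorted[5] = zzxx$x  (last char: 'x')
Last column: xxz$zx
Original string S is at sorted index 3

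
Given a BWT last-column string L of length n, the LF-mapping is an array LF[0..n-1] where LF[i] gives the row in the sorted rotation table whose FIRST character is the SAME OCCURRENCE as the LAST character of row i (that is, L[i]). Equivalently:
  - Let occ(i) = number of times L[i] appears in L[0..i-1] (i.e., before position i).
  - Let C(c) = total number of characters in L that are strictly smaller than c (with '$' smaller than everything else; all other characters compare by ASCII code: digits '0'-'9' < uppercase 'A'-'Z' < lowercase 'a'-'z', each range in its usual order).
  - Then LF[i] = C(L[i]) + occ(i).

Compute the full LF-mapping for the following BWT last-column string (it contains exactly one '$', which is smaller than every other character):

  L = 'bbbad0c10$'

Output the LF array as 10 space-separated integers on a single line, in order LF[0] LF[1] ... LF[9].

Char counts: '$':1, '0':2, '1':1, 'a':1, 'b':3, 'c':1, 'd':1
C (first-col start): C('$')=0, C('0')=1, C('1')=3, C('a')=4, C('b')=5, C('c')=8, C('d')=9
L[0]='b': occ=0, LF[0]=C('b')+0=5+0=5
L[1]='b': occ=1, LF[1]=C('b')+1=5+1=6
L[2]='b': occ=2, LF[2]=C('b')+2=5+2=7
L[3]='a': occ=0, LF[3]=C('a')+0=4+0=4
L[4]='d': occ=0, LF[4]=C('d')+0=9+0=9
L[5]='0': occ=0, LF[5]=C('0')+0=1+0=1
L[6]='c': occ=0, LF[6]=C('c')+0=8+0=8
L[7]='1': occ=0, LF[7]=C('1')+0=3+0=3
L[8]='0': occ=1, LF[8]=C('0')+1=1+1=2
L[9]='$': occ=0, LF[9]=C('$')+0=0+0=0

Answer: 5 6 7 4 9 1 8 3 2 0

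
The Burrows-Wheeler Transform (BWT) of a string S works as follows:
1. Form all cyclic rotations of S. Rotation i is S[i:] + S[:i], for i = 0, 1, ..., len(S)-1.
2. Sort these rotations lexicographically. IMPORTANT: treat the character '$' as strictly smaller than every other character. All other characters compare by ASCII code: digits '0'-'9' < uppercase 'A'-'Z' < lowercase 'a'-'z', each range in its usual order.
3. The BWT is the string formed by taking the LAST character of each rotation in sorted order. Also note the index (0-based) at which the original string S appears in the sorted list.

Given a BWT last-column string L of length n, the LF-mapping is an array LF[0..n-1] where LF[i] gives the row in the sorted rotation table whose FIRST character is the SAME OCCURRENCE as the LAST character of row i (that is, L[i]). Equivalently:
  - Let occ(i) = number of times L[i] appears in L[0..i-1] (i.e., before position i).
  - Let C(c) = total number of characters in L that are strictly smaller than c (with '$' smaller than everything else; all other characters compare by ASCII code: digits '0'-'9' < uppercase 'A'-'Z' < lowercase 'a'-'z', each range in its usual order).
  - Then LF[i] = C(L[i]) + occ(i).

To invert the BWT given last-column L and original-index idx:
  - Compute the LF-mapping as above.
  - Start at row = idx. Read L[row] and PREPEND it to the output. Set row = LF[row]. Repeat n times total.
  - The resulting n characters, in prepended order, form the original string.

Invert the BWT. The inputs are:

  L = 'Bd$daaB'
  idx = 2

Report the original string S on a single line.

Answer: BdaadB$

Derivation:
LF mapping: 1 5 0 6 3 4 2
Walk LF starting at row 2, prepending L[row]:
  step 1: row=2, L[2]='$', prepend. Next row=LF[2]=0
  step 2: row=0, L[0]='B', prepend. Next row=LF[0]=1
  step 3: row=1, L[1]='d', prepend. Next row=LF[1]=5
  step 4: row=5, L[5]='a', prepend. Next row=LF[5]=4
  step 5: row=4, L[4]='a', prepend. Next row=LF[4]=3
  step 6: row=3, L[3]='d', prepend. Next row=LF[3]=6
  step 7: row=6, L[6]='B', prepend. Next row=LF[6]=2
Reversed output: BdaadB$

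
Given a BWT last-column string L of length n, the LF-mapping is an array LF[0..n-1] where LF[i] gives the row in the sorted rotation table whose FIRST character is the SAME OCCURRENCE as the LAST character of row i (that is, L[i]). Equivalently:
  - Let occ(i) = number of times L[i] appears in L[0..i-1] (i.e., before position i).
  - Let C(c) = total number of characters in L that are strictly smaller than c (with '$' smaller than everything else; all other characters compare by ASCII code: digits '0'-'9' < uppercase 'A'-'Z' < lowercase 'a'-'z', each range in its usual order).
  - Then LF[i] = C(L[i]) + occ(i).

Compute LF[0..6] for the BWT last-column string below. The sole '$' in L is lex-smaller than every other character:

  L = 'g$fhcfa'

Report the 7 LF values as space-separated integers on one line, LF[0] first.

Answer: 5 0 3 6 2 4 1

Derivation:
Char counts: '$':1, 'a':1, 'c':1, 'f':2, 'g':1, 'h':1
C (first-col start): C('$')=0, C('a')=1, C('c')=2, C('f')=3, C('g')=5, C('h')=6
L[0]='g': occ=0, LF[0]=C('g')+0=5+0=5
L[1]='$': occ=0, LF[1]=C('$')+0=0+0=0
L[2]='f': occ=0, LF[2]=C('f')+0=3+0=3
L[3]='h': occ=0, LF[3]=C('h')+0=6+0=6
L[4]='c': occ=0, LF[4]=C('c')+0=2+0=2
L[5]='f': occ=1, LF[5]=C('f')+1=3+1=4
L[6]='a': occ=0, LF[6]=C('a')+0=1+0=1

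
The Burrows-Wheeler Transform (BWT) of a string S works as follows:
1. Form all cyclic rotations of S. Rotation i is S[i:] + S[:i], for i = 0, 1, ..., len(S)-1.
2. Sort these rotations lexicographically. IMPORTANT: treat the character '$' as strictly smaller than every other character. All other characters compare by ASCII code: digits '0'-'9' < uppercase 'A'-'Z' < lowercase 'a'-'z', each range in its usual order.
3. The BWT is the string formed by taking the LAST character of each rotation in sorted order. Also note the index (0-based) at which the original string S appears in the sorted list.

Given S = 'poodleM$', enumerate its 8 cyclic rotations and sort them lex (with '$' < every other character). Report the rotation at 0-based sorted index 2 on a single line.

All 8 rotations (rotation i = S[i:]+S[:i]):
  rot[0] = poodleM$
  rot[1] = oodleM$p
  rot[2] = odleM$po
  rot[3] = dleM$poo
  rot[4] = leM$pood
  rot[5] = eM$poodl
  rot[6] = M$poodle
  rot[7] = $poodleM
Sorted (with $ < everything):
  sorted[0] = $poodleM
  sorted[1] = M$poodle
  sorted[2] = dleM$poo
  sorted[3] = eM$poodl
  sorted[4] = leM$pood
  sorted[5] = odleM$po
  sorted[6] = oodleM$p
  sorted[7] = poodleM$
sorted[2] = dleM$poo

Answer: dleM$poo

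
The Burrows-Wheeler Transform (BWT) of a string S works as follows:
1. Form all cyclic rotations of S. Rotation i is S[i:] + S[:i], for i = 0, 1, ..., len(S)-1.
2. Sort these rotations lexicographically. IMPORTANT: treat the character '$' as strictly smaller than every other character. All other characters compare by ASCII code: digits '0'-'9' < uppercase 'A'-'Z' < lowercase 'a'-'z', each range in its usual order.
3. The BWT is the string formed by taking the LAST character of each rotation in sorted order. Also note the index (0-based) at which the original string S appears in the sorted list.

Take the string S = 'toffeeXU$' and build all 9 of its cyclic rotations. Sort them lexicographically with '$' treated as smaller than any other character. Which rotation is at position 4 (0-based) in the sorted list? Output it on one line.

All 9 rotations (rotation i = S[i:]+S[:i]):
  rot[0] = toffeeXU$
  rot[1] = offeeXU$t
  rot[2] = ffeeXU$to
  rot[3] = feeXU$tof
  rot[4] = eeXU$toff
  rot[5] = eXU$toffe
  rot[6] = XU$toffee
  rot[7] = U$toffeeX
  rot[8] = $toffeeXU
Sorted (with $ < everything):
  sorted[0] = $toffeeXU
  sorted[1] = U$toffeeX
  sorted[2] = XU$toffee
  sorted[3] = eXU$toffe
  sorted[4] = eeXU$toff
  sorted[5] = feeXU$tof
  sorted[6] = ffeeXU$to
  sorted[7] = offeeXU$t
  sorted[8] = toffeeXU$
sorted[4] = eeXU$toff

Answer: eeXU$toff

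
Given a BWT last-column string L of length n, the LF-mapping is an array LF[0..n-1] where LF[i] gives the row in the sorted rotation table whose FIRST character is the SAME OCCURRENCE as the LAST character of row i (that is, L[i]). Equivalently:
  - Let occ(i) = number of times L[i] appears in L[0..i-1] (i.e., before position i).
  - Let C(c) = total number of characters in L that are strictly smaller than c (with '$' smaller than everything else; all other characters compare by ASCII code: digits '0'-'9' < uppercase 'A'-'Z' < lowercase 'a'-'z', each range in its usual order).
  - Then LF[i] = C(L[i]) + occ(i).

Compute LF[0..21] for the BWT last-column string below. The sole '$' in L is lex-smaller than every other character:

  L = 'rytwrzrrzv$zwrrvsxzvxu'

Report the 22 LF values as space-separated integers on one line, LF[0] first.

Answer: 1 17 8 13 2 18 3 4 19 10 0 20 14 5 6 11 7 15 21 12 16 9

Derivation:
Char counts: '$':1, 'r':6, 's':1, 't':1, 'u':1, 'v':3, 'w':2, 'x':2, 'y':1, 'z':4
C (first-col start): C('$')=0, C('r')=1, C('s')=7, C('t')=8, C('u')=9, C('v')=10, C('w')=13, C('x')=15, C('y')=17, C('z')=18
L[0]='r': occ=0, LF[0]=C('r')+0=1+0=1
L[1]='y': occ=0, LF[1]=C('y')+0=17+0=17
L[2]='t': occ=0, LF[2]=C('t')+0=8+0=8
L[3]='w': occ=0, LF[3]=C('w')+0=13+0=13
L[4]='r': occ=1, LF[4]=C('r')+1=1+1=2
L[5]='z': occ=0, LF[5]=C('z')+0=18+0=18
L[6]='r': occ=2, LF[6]=C('r')+2=1+2=3
L[7]='r': occ=3, LF[7]=C('r')+3=1+3=4
L[8]='z': occ=1, LF[8]=C('z')+1=18+1=19
L[9]='v': occ=0, LF[9]=C('v')+0=10+0=10
L[10]='$': occ=0, LF[10]=C('$')+0=0+0=0
L[11]='z': occ=2, LF[11]=C('z')+2=18+2=20
L[12]='w': occ=1, LF[12]=C('w')+1=13+1=14
L[13]='r': occ=4, LF[13]=C('r')+4=1+4=5
L[14]='r': occ=5, LF[14]=C('r')+5=1+5=6
L[15]='v': occ=1, LF[15]=C('v')+1=10+1=11
L[16]='s': occ=0, LF[16]=C('s')+0=7+0=7
L[17]='x': occ=0, LF[17]=C('x')+0=15+0=15
L[18]='z': occ=3, LF[18]=C('z')+3=18+3=21
L[19]='v': occ=2, LF[19]=C('v')+2=10+2=12
L[20]='x': occ=1, LF[20]=C('x')+1=15+1=16
L[21]='u': occ=0, LF[21]=C('u')+0=9+0=9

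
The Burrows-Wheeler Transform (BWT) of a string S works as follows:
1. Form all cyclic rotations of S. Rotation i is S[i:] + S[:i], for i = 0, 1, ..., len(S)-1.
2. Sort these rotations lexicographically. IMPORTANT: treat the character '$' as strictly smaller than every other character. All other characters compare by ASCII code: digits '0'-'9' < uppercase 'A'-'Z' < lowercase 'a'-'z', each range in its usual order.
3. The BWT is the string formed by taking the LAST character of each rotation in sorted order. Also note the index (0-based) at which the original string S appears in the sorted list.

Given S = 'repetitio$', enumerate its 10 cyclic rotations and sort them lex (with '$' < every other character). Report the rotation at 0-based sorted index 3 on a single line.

Answer: io$repetit

Derivation:
All 10 rotations (rotation i = S[i:]+S[:i]):
  rot[0] = repetitio$
  rot[1] = epetitio$r
  rot[2] = petitio$re
  rot[3] = etitio$rep
  rot[4] = titio$repe
  rot[5] = itio$repet
  rot[6] = tio$repeti
  rot[7] = io$repetit
  rot[8] = o$repetiti
  rot[9] = $repetitio
Sorted (with $ < everything):
  sorted[0] = $repetitio
  sorted[1] = epetitio$r
  sorted[2] = etitio$rep
  sorted[3] = io$repetit
  sorted[4] = itio$repet
  sorted[5] = o$repetiti
  sorted[6] = petitio$re
  sorted[7] = repetitio$
  sorted[8] = tio$repeti
  sorted[9] = titio$repe
sorted[3] = io$repetit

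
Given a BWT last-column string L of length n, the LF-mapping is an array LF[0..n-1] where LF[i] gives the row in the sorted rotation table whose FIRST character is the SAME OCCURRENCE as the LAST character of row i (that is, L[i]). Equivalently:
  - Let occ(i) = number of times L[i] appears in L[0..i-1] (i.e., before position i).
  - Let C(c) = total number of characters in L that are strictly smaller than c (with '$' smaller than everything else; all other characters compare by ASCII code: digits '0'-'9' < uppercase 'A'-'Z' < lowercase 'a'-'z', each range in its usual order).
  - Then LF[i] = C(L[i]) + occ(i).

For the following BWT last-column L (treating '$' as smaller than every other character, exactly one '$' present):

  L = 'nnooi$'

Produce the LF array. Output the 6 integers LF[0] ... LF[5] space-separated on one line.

Answer: 2 3 4 5 1 0

Derivation:
Char counts: '$':1, 'i':1, 'n':2, 'o':2
C (first-col start): C('$')=0, C('i')=1, C('n')=2, C('o')=4
L[0]='n': occ=0, LF[0]=C('n')+0=2+0=2
L[1]='n': occ=1, LF[1]=C('n')+1=2+1=3
L[2]='o': occ=0, LF[2]=C('o')+0=4+0=4
L[3]='o': occ=1, LF[3]=C('o')+1=4+1=5
L[4]='i': occ=0, LF[4]=C('i')+0=1+0=1
L[5]='$': occ=0, LF[5]=C('$')+0=0+0=0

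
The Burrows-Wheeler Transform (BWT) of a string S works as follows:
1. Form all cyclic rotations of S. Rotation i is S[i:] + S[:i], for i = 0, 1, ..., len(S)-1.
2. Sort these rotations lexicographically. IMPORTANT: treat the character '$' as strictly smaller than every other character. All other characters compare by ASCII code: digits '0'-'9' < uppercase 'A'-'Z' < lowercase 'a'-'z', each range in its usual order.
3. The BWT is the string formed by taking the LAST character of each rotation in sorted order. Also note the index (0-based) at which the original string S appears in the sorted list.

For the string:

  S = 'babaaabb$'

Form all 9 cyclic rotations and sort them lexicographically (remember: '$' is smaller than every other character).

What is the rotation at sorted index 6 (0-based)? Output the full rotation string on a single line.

Answer: baaabb$ba

Derivation:
All 9 rotations (rotation i = S[i:]+S[:i]):
  rot[0] = babaaabb$
  rot[1] = abaaabb$b
  rot[2] = baaabb$ba
  rot[3] = aaabb$bab
  rot[4] = aabb$baba
  rot[5] = abb$babaa
  rot[6] = bb$babaaa
  rot[7] = b$babaaab
  rot[8] = $babaaabb
Sorted (with $ < everything):
  sorted[0] = $babaaabb
  sorted[1] = aaabb$bab
  sorted[2] = aabb$baba
  sorted[3] = abaaabb$b
  sorted[4] = abb$babaa
  sorted[5] = b$babaaab
  sorted[6] = baaabb$ba
  sorted[7] = babaaabb$
  sorted[8] = bb$babaaa
sorted[6] = baaabb$ba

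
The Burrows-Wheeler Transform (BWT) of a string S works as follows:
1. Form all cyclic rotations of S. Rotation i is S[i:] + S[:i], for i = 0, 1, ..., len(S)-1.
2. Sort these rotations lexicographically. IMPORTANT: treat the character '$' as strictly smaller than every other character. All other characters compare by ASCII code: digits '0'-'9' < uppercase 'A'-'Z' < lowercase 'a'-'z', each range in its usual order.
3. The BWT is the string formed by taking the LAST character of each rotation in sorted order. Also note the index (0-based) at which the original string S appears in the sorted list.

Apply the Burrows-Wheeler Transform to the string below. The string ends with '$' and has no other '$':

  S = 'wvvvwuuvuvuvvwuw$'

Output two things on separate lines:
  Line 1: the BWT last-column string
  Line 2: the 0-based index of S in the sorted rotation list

All 17 rotations (rotation i = S[i:]+S[:i]):
  rot[0] = wvvvwuuvuvuvvwuw$
  rot[1] = vvvwuuvuvuvvwuw$w
  rot[2] = vvwuuvuvuvvwuw$wv
  rot[3] = vwuuvuvuvvwuw$wvv
  rot[4] = wuuvuvuvvwuw$wvvv
  rot[5] = uuvuvuvvwuw$wvvvw
  rot[6] = uvuvuvvwuw$wvvvwu
  rot[7] = vuvuvvwuw$wvvvwuu
  rot[8] = uvuvvwuw$wvvvwuuv
  rot[9] = vuvvwuw$wvvvwuuvu
  rot[10] = uvvwuw$wvvvwuuvuv
  rot[11] = vvwuw$wvvvwuuvuvu
  rot[12] = vwuw$wvvvwuuvuvuv
  rot[13] = wuw$wvvvwuuvuvuvv
  rot[14] = uw$wvvvwuuvuvuvvw
  rot[15] = w$wvvvwuuvuvuvvwu
  rot[16] = $wvvvwuuvuvuvvwuw
Sorted (with $ < everything):
  sorted[0] = $wvvvwuuvuvuvvwuw  (last char: 'w')
  sorted[1] = uuvuvuvvwuw$wvvvw  (last char: 'w')
  sorted[2] = uvuvuvvwuw$wvvvwu  (last char: 'u')
  sorted[3] = uvuvvwuw$wvvvwuuv  (last char: 'v')
  sorted[4] = uvvwuw$wvvvwuuvuv  (last char: 'v')
  sorted[5] = uw$wvvvwuuvuvuvvw  (last char: 'w')
  sorted[6] = vuvuvvwuw$wvvvwuu  (last char: 'u')
  sorted[7] = vuvvwuw$wvvvwuuvu  (last char: 'u')
  sorted[8] = vvvwuuvuvuvvwuw$w  (last char: 'w')
  sorted[9] = vvwuuvuvuvvwuw$wv  (last char: 'v')
  sorted[10] = vvwuw$wvvvwuuvuvu  (last char: 'u')
  sorted[11] = vwuuvuvuvvwuw$wvv  (last char: 'v')
  sorted[12] = vwuw$wvvvwuuvuvuv  (last char: 'v')
  sorted[13] = w$wvvvwuuvuvuvvwu  (last char: 'u')
  sorted[14] = wuuvuvuvvwuw$wvvv  (last char: 'v')
  sorted[15] = wuw$wvvvwuuvuvuvv  (last char: 'v')
  sorted[16] = wvvvwuuvuvuvvwuw$  (last char: '$')
Last column: wwuvvwuuwvuvvuvv$
Original string S is at sorted index 16

Answer: wwuvvwuuwvuvvuvv$
16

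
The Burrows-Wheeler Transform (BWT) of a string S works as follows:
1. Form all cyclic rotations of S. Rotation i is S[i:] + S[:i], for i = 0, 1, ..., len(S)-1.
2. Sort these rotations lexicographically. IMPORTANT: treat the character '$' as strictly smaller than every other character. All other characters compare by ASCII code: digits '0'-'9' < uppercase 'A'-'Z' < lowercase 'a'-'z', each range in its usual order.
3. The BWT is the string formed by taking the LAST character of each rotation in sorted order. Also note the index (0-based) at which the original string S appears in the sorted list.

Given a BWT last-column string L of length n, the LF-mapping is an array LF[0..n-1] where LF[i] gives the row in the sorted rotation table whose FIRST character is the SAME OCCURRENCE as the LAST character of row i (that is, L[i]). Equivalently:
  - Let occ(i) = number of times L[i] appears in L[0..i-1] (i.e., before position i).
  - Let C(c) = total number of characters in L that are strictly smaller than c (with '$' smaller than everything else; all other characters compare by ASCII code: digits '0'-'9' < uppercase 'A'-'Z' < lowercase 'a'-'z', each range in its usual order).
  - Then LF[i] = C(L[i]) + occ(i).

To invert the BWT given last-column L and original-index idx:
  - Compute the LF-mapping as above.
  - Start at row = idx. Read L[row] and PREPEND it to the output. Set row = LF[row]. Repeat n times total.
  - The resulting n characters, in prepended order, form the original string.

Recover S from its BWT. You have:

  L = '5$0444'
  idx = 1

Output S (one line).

LF mapping: 5 0 1 2 3 4
Walk LF starting at row 1, prepending L[row]:
  step 1: row=1, L[1]='$', prepend. Next row=LF[1]=0
  step 2: row=0, L[0]='5', prepend. Next row=LF[0]=5
  step 3: row=5, L[5]='4', prepend. Next row=LF[5]=4
  step 4: row=4, L[4]='4', prepend. Next row=LF[4]=3
  step 5: row=3, L[3]='4', prepend. Next row=LF[3]=2
  step 6: row=2, L[2]='0', prepend. Next row=LF[2]=1
Reversed output: 04445$

Answer: 04445$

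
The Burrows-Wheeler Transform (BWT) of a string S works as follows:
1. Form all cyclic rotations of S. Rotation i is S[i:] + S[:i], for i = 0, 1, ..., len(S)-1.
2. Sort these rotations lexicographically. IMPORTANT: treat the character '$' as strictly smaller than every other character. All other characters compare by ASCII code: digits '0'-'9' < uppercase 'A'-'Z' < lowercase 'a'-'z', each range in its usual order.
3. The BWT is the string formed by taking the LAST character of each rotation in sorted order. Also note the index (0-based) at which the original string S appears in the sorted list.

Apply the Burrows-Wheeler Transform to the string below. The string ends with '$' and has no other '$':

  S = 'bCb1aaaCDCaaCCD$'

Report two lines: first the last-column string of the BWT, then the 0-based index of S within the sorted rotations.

All 16 rotations (rotation i = S[i:]+S[:i]):
  rot[0] = bCb1aaaCDCaaCCD$
  rot[1] = Cb1aaaCDCaaCCD$b
  rot[2] = b1aaaCDCaaCCD$bC
  rot[3] = 1aaaCDCaaCCD$bCb
  rot[4] = aaaCDCaaCCD$bCb1
  rot[5] = aaCDCaaCCD$bCb1a
  rot[6] = aCDCaaCCD$bCb1aa
  rot[7] = CDCaaCCD$bCb1aaa
  rot[8] = DCaaCCD$bCb1aaaC
  rot[9] = CaaCCD$bCb1aaaCD
  rot[10] = aaCCD$bCb1aaaCDC
  rot[11] = aCCD$bCb1aaaCDCa
  rot[12] = CCD$bCb1aaaCDCaa
  rot[13] = CD$bCb1aaaCDCaaC
  rot[14] = D$bCb1aaaCDCaaCC
  rot[15] = $bCb1aaaCDCaaCCD
Sorted (with $ < everything):
  sorted[0] = $bCb1aaaCDCaaCCD  (last char: 'D')
  sorted[1] = 1aaaCDCaaCCD$bCb  (last char: 'b')
  sorted[2] = CCD$bCb1aaaCDCaa  (last char: 'a')
  sorted[3] = CD$bCb1aaaCDCaaC  (last char: 'C')
  sorted[4] = CDCaaCCD$bCb1aaa  (last char: 'a')
  sorted[5] = CaaCCD$bCb1aaaCD  (last char: 'D')
  sorted[6] = Cb1aaaCDCaaCCD$b  (last char: 'b')
  sorted[7] = D$bCb1aaaCDCaaCC  (last char: 'C')
  sorted[8] = DCaaCCD$bCb1aaaC  (last char: 'C')
  sorted[9] = aCCD$bCb1aaaCDCa  (last char: 'a')
  sorted[10] = aCDCaaCCD$bCb1aa  (last char: 'a')
  sorted[11] = aaCCD$bCb1aaaCDC  (last char: 'C')
  sorted[12] = aaCDCaaCCD$bCb1a  (last char: 'a')
  sorted[13] = aaaCDCaaCCD$bCb1  (last char: '1')
  sorted[14] = b1aaaCDCaaCCD$bC  (last char: 'C')
  sorted[15] = bCb1aaaCDCaaCCD$  (last char: '$')
Last column: DbaCaDbCCaaCa1C$
Original string S is at sorted index 15

Answer: DbaCaDbCCaaCa1C$
15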